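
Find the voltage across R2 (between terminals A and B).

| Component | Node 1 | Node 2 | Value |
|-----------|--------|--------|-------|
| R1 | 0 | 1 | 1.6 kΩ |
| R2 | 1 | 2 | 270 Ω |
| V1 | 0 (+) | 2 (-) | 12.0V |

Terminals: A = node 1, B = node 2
R1 and R2 are in series across V1 (node 0 → node 1 → node 2), and the output A–B is taken across R2, so this is a voltage divider.
Series current: I = V1/(R1 + R2) = 12/(1600 + 270) = 12/1870 = 0.006417 A
V_R2 = I × R2 = V1 × R2/(R1 + R2) = 12 × 270/1870 = 1.733 V

Final answer: 1.733 V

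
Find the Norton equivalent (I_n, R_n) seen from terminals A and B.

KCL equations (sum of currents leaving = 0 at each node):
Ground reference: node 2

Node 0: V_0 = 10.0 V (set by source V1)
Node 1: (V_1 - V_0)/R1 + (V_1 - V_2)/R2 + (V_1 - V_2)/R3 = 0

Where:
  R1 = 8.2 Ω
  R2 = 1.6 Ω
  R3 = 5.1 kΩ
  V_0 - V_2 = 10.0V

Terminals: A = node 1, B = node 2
Find the Thévenin equivalent first; then I_n = V_th/R_th and R_n = R_th.
Step 1 — V_th is the open-circuit voltage V_A - V_B (nothing connected across the terminals).
Nodal analysis, taking node 2 as the 0 V reference.
Source V1 fixes V_0 = 10 V.
KCL at each unknown node (sum of currents leaving = 0; resistances in Ω):
  Node 1: (V_1 - 10)/8.2 + (V_1 - 0)/1.6 + (V_1 - 0)/5100 = 0
Collecting terms: 0.7471 × V_1 = 1.22  =>  V_1 = 1.632 V
V_th = V_1 - V_2 = 1.632 - 0 = 1.632 V
Step 2 — R_th: zero the source — replace V1 by a short circuit (node 2 merges into node 0) — and find the resistance seen between A (node 1) and B (node 0).
Reduce the network between node 1 (A) and node 0 (B) by series/parallel combination:
  Rp1 = R1 ‖ R2 ‖ R3 (parallel, all between nodes 0 and 1) = 1/(1/8.2 + 1/1.6 + 1/5100) = 1.338 Ω
R_th = 1.338 Ω
I_n = V_th/R_th = 1.632/1.338 = 1.22 A, and R_n = R_th = 1.338 Ω

Final answer: I_n = 1.22 A, R_n = 1.338 Ω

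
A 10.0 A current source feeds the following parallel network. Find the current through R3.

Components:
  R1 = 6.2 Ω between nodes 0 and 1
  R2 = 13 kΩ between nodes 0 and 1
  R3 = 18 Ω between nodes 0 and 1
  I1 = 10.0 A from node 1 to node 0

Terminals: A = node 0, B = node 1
All resistors sit directly between nodes 0 and 1, so they are in parallel and share one voltage V; the full source current 10 A splits among them.
1/R_par = 1/6.2 + 1/13000 + 1/18 = 0.2169 S  =>  R_par = 4.61 Ω
V = I × R_par = 10 × 4.61 = 46.1 V
I_R3 = V/R3 = 46.1/18 = 2.561 A

Final answer: 2.561 A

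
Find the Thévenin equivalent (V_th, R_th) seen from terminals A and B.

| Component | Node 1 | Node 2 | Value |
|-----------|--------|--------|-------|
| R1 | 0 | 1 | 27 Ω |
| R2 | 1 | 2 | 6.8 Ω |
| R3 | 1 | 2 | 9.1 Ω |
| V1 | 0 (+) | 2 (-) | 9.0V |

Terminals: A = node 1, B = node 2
Step 1 — V_th is the open-circuit voltage V_A - V_B (nothing connected across the terminals).
Nodal analysis, taking node 2 as the 0 V reference.
Source V1 fixes V_0 = 9 V.
KCL at each unknown node (sum of currents leaving = 0; resistances in Ω):
  Node 1: (V_1 - 9)/27 + (V_1 - 0)/6.8 + (V_1 - 0)/9.1 = 0
Collecting terms: 0.294 × V_1 = 0.3333  =>  V_1 = 1.134 V
V_th = V_1 - V_2 = 1.134 - 0 = 1.134 V
Step 2 — R_th: zero the source — replace V1 by a short circuit (node 2 merges into node 0) — and find the resistance seen between A (node 1) and B (node 0).
Reduce the network between node 1 (A) and node 0 (B) by series/parallel combination:
  Rp1 = R1 ‖ R2 ‖ R3 (parallel, all between nodes 0 and 1) = 1/(1/27 + 1/6.8 + 1/9.1) = 3.402 Ω
R_th = 3.402 Ω

Final answer: V_th = 1.134 V, R_th = 3.402 Ω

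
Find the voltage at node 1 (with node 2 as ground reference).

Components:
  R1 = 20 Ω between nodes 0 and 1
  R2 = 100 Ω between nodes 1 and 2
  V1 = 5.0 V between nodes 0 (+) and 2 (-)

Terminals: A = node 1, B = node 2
Nodal analysis, taking node 2 as the 0 V reference.
Source V1 fixes V_0 = 5 V.
KCL at each unknown node (sum of currents leaving = 0; resistances in Ω):
  Node 1: (V_1 - 5)/20 + (V_1 - 0)/100 = 0
Collecting terms: 0.06 × V_1 = 0.25  =>  V_1 = 4.167 V
The requested potential is V_1 = 4.167 V.

Final answer: V_1 = 4.167 V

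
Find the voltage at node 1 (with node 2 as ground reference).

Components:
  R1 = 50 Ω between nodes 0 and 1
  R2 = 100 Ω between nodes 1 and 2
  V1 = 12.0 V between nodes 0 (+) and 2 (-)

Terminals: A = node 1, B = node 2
Nodal analysis, taking node 2 as the 0 V reference.
Source V1 fixes V_0 = 12 V.
KCL at each unknown node (sum of currents leaving = 0; resistances in Ω):
  Node 1: (V_1 - 12)/50 + (V_1 - 0)/100 = 0
Collecting terms: 0.03 × V_1 = 0.24  =>  V_1 = 8 V
The requested potential is V_1 = 8 V.

Final answer: V_1 = 8 V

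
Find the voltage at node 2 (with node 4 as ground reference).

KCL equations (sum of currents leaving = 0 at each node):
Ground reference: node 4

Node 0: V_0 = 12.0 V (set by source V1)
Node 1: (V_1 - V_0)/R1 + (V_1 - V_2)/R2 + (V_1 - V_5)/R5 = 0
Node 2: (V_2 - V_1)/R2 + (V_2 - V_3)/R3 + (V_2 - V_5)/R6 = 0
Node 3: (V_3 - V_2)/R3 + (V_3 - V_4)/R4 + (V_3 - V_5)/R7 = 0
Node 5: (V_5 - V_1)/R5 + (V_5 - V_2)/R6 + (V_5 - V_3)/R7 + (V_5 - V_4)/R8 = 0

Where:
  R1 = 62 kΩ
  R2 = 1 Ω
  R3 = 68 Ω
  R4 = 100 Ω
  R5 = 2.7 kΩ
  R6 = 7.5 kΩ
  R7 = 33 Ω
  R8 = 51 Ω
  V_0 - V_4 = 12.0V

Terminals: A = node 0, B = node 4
Nodal analysis, taking node 4 as the 0 V reference.
Source V1 fixes V_0 = 12 V.
KCL at each unknown node (sum of currents leaving = 0; resistances in Ω):
  Node 1: (V_1 - 12)/62000 + (V_1 - V_2)/1 + (V_1 - V_5)/2700 = 0
  Node 2: (V_2 - V_1)/1 + (V_2 - V_3)/68 + (V_2 - V_5)/7500 = 0
  Node 3: (V_3 - V_2)/68 + (V_3 - 0)/100 + (V_3 - V_5)/33 = 0
  Node 5: (V_5 - V_1)/2700 + (V_5 - V_2)/7500 + (V_5 - V_3)/33 + (V_5 - 0)/51 = 0
Collecting terms (coefficients in siemens):
  1·V_1 - 1·V_2 - 0.0003704·V_5 = 0.0001935
  1.015·V_2 - 1·V_1 - 0.01471·V_3 - 0.0001333·V_5 = 0
  0.05501·V_3 - 0.01471·V_2 - 0.0303·V_5 = 0
  0.05041·V_5 - 0.0003704·V_1 - 0.0001333·V_2 - 0.0303·V_3 = 0
Solving these 4 simultaneous equations (Gaussian elimination) gives:
  V_1 = 0.02145 V, V_2 = 0.02127 V, V_3 = 0.008676 V, V_5 = 0.005429 V
The requested potential is V_2 = 0.02127 V.

Final answer: V_2 = 0.02127 V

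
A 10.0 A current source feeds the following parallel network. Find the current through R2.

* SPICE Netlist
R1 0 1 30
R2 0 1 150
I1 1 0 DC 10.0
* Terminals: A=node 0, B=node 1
All resistors sit directly between nodes 0 and 1, so they are in parallel and share one voltage V; the full source current 10 A splits among them.
1/R_par = 1/30 + 1/150 = 0.04 S  =>  R_par = 25 Ω
V = I × R_par = 10 × 25 = 250 V
I_R2 = V/R2 = 250/150 = 1.667 A

Final answer: 1.667 A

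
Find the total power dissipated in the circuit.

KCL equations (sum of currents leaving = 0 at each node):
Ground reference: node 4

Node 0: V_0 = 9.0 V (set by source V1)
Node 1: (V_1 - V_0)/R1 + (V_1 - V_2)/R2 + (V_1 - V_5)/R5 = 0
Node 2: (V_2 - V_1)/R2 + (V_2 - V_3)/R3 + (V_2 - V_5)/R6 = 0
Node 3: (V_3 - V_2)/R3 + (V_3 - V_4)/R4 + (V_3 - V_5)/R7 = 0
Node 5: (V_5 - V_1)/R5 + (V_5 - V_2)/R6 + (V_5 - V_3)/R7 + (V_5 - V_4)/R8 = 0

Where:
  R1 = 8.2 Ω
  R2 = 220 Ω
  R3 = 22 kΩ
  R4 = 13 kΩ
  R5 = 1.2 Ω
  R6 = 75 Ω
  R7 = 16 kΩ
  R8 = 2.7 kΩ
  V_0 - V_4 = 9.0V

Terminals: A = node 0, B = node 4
Nodal analysis, taking node 4 as the 0 V reference.
Source V1 fixes V_0 = 9 V.
KCL at each unknown node (sum of currents leaving = 0; resistances in Ω):
  Node 1: (V_1 - 9)/8.2 + (V_1 - V_2)/220 + (V_1 - V_5)/1.2 = 0
  Node 2: (V_2 - V_1)/220 + (V_2 - V_3)/22000 + (V_2 - V_5)/75 = 0
  Node 3: (V_3 - V_2)/22000 + (V_3 - 0)/13000 + (V_3 - V_5)/16000 = 0
  Node 5: (V_5 - V_1)/1.2 + (V_5 - V_2)/75 + (V_5 - V_3)/16000 + (V_5 - 0)/2700 = 0
Collecting terms (coefficients in siemens):
  0.9598·V_1 - 0.004545·V_2 - 0.8333·V_5 = 1.098
  0.01792·V_2 - 0.004545·V_1 - 0.00004545·V_3 - 0.01333·V_5 = 0
  0.0001849·V_3 - 0.00004545·V_2 - 0.0000625·V_5 = 0
  0.8471·V_5 - 0.8333·V_1 - 0.01333·V_2 - 0.0000625·V_3 = 0
Solving these 4 simultaneous equations (Gaussian elimination) gives:
  V_1 = 8.969 V, V_2 = 8.957 V, V_3 = 5.233 V, V_5 = 8.965 V
Power in each resistor, P = (ΔV)²/R:
  P_R1 = (9 - 8.969)²/8.2 = 0.0001137 W
  P_R2 = (8.969 - 8.957)²/220 = 0.0000007386 W
  P_R3 = (8.957 - 5.233)²/22000 = 0.0006303 W
  P_R4 = (5.233 - 0)²/13000 = 0.002106 W
  P_R5 = (8.969 - 8.965)²/1.2 = 0.00001612 W
  P_R6 = (8.957 - 8.965)²/75 = 0.0000009295 W
  P_R7 = (5.233 - 8.965)²/16000 = 0.0008706 W
  P_R8 = (0 - 8.965)²/2700 = 0.02977 W
P_total = P_R1 + P_R2 + P_R3 + P_R4 + P_R5 + P_R6 + P_R7 + P_R8 = 0.03351 W

Final answer: 0.03351 W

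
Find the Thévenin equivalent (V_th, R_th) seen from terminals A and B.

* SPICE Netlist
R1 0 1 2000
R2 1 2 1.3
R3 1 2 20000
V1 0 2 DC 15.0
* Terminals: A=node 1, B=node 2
Step 1 — V_th is the open-circuit voltage V_A - V_B (nothing connected across the terminals).
Nodal analysis, taking node 2 as the 0 V reference.
Source V1 fixes V_0 = 15 V.
KCL at each unknown node (sum of currents leaving = 0; resistances in Ω):
  Node 1: (V_1 - 15)/2000 + (V_1 - 0)/1.3 + (V_1 - 0)/20000 = 0
Collecting terms: 0.7698 × V_1 = 0.0075  =>  V_1 = 0.009743 V
V_th = V_1 - V_2 = 0.009743 - 0 = 0.009743 V
Step 2 — R_th: zero the source — replace V1 by a short circuit (node 2 merges into node 0) — and find the resistance seen between A (node 1) and B (node 0).
Reduce the network between node 1 (A) and node 0 (B) by series/parallel combination:
  Rp1 = R1 ‖ R2 ‖ R3 (parallel, all between nodes 0 and 1) = 1/(1/2000 + 1/1.3 + 1/20000) = 1.299 Ω
R_th = 1.299 Ω

Final answer: V_th = 0.009743 V, R_th = 1.299 Ω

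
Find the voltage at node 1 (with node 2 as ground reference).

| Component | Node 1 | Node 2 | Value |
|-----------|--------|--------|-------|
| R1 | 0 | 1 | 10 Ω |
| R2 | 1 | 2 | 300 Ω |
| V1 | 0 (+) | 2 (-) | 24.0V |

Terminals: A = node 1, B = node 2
Nodal analysis, taking node 2 as the 0 V reference.
Source V1 fixes V_0 = 24 V.
KCL at each unknown node (sum of currents leaving = 0; resistances in Ω):
  Node 1: (V_1 - 24)/10 + (V_1 - 0)/300 = 0
Collecting terms: 0.1033 × V_1 = 2.4  =>  V_1 = 23.23 V
The requested potential is V_1 = 23.23 V.

Final answer: V_1 = 23.23 V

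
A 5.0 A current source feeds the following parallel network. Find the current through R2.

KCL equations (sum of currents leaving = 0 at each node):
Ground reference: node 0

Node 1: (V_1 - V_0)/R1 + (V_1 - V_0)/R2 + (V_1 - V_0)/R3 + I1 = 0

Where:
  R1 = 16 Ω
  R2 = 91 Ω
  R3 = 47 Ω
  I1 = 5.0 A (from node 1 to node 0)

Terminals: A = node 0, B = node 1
All resistors sit directly between nodes 0 and 1, so they are in parallel and share one voltage V; the full source current 5 A splits among them.
1/R_par = 1/16 + 1/91 + 1/47 = 0.09477 S  =>  R_par = 10.55 Ω
V = I × R_par = 5 × 10.55 = 52.76 V
I_R2 = V/R2 = 52.76/91 = 0.5798 A

Final answer: 0.5798 A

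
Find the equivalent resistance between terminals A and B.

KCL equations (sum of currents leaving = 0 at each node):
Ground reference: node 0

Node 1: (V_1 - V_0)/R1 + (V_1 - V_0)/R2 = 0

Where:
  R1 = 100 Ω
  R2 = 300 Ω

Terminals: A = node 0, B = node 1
Reduce the network between node 0 (A) and node 1 (B) by series/parallel combination:
  Rp1 = R1 ‖ R2 (parallel, both between nodes 0 and 1) = 1/(1/100 + 1/300) = 75 Ω
R_eq = 75 Ω

Final answer: 75 Ω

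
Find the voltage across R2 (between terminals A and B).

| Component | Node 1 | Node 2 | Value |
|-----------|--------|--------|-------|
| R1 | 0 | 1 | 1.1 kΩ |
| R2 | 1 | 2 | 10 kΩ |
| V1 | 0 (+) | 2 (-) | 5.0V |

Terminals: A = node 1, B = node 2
R1 and R2 are in series across V1 (node 0 → node 1 → node 2), and the output A–B is taken across R2, so this is a voltage divider.
Series current: I = V1/(R1 + R2) = 5/(1100 + 10000) = 5/11100 = 0.0004505 A
V_R2 = I × R2 = V1 × R2/(R1 + R2) = 5 × 10000/11100 = 4.505 V

Final answer: 4.505 V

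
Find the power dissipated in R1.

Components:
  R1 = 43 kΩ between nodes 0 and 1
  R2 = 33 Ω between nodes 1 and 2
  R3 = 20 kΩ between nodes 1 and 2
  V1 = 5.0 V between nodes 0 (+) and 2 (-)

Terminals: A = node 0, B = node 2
Nodal analysis, taking node 2 as the 0 V reference.
Source V1 fixes V_0 = 5 V.
KCL at each unknown node (sum of currents leaving = 0; resistances in Ω):
  Node 1: (V_1 - 5)/43000 + (V_1 - 0)/33 + (V_1 - 0)/20000 = 0
Collecting terms: 0.03038 × V_1 = 0.0001163  =>  V_1 = 0.003828 V
I_R1 = (V_0 - V_1)/R1 = (5 - 0.003828)/43000 = 0.0001162 A
P_R1 = I_R1² × R1 = (0.0001162)² × 43000 = 0.0005805 W

Final answer: 0.0005805 W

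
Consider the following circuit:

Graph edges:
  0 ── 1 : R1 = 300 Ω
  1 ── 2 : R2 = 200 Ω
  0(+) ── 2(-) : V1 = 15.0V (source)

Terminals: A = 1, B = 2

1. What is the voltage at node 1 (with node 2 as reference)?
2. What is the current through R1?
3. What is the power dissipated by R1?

Nodal analysis, taking node 2 as the 0 V reference.
Source V1 fixes V_0 = 15 V.
KCL at each unknown node (sum of currents leaving = 0; resistances in Ω):
  Node 1: (V_1 - 15)/300 + (V_1 - 0)/200 = 0
Collecting terms: 0.008333 × V_1 = 0.05  =>  V_1 = 6 V
Part 1:
  Read off the nodal solution: V_1 = 6 V
Part 2:
  I_R1 = (V_0 - V_1)/R1 = (15 - 6)/300 = 0.03 A
  Magnitude: I_R1 = 0.03 A
Part 3:
  I_R1 = (V_0 - V_1)/R1 = (15 - 6)/300 = 0.03 A
  P_R1 = I_R1² × R1 = (0.03)² × 300 = 0.27 W

Final answers:
1. V_1 = 6 V
2. I_R1 = 0.03 A
3. P_R1 = 0.27 W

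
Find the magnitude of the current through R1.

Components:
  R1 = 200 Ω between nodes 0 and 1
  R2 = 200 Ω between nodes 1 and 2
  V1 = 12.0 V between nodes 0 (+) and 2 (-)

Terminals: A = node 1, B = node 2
Nodal analysis, taking node 2 as the 0 V reference.
Source V1 fixes V_0 = 12 V.
KCL at each unknown node (sum of currents leaving = 0; resistances in Ω):
  Node 1: (V_1 - 12)/200 + (V_1 - 0)/200 = 0
Collecting terms: 0.01 × V_1 = 0.06  =>  V_1 = 6 V
I_R1 = (V_0 - V_1)/R1 = (12 - 6)/200 = 0.03 A
|I_R1| = 0.03 A

Final answer: |I_R1| = 0.03 A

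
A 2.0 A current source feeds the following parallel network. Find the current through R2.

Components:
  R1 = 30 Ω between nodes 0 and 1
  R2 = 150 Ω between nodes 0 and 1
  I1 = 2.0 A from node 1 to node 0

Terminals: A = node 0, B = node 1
All resistors sit directly between nodes 0 and 1, so they are in parallel and share one voltage V; the full source current 2 A splits among them.
1/R_par = 1/30 + 1/150 = 0.04 S  =>  R_par = 25 Ω
V = I × R_par = 2 × 25 = 50 V
I_R2 = V/R2 = 50/150 = 0.3333 A

Final answer: 0.3333 A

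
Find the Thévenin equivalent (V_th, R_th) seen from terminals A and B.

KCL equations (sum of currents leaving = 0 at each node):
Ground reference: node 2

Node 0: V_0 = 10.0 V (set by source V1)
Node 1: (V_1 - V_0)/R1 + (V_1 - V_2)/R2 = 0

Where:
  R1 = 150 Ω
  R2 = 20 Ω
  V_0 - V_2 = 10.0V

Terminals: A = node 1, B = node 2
Step 1 — V_th is the open-circuit voltage V_A - V_B (nothing connected across the terminals).
Nodal analysis, taking node 2 as the 0 V reference.
Source V1 fixes V_0 = 10 V.
KCL at each unknown node (sum of currents leaving = 0; resistances in Ω):
  Node 1: (V_1 - 10)/150 + (V_1 - 0)/20 = 0
Collecting terms: 0.05667 × V_1 = 0.06667  =>  V_1 = 1.176 V
V_th = V_1 - V_2 = 1.176 - 0 = 1.176 V
Step 2 — R_th: zero the source — replace V1 by a short circuit (node 2 merges into node 0) — and find the resistance seen between A (node 1) and B (node 0).
Reduce the network between node 1 (A) and node 0 (B) by series/parallel combination:
  Rp1 = R1 ‖ R2 (parallel, both between nodes 0 and 1) = 1/(1/150 + 1/20) = 17.65 Ω
R_th = 17.65 Ω

Final answer: V_th = 1.176 V, R_th = 17.65 Ω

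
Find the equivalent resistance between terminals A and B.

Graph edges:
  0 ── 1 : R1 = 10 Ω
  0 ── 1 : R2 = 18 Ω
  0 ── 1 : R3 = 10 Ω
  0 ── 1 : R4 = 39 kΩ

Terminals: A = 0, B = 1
Reduce the network between node 0 (A) and node 1 (B) by series/parallel combination:
  Rp1 = R1 ‖ R2 ‖ R3 ‖ R4 (parallel, all between nodes 0 and 1) = 1/(1/10 + 1/18 + 1/10 + 1/39000) = 3.913 Ω
R_eq = 3.913 Ω

Final answer: 3.913 Ω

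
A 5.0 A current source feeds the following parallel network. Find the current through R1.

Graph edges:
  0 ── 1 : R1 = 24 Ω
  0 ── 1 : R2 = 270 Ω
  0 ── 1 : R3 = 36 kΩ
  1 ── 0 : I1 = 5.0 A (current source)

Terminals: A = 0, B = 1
All resistors sit directly between nodes 0 and 1, so they are in parallel and share one voltage V; the full source current 5 A splits among them.
1/R_par = 1/24 + 1/270 + 1/36000 = 0.0454 S  =>  R_par = 22.03 Ω
V = I × R_par = 5 × 22.03 = 110.1 V
I_R1 = V/R1 = 110.1/24 = 4.589 A

Final answer: 4.589 A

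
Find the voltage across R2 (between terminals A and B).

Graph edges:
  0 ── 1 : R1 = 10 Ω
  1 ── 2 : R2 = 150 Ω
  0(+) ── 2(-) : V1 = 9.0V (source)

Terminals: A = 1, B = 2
R1 and R2 are in series across V1 (node 0 → node 1 → node 2), and the output A–B is taken across R2, so this is a voltage divider.
Series current: I = V1/(R1 + R2) = 9/(10 + 150) = 9/160 = 0.05625 A
V_R2 = I × R2 = V1 × R2/(R1 + R2) = 9 × 150/160 = 8.438 V

Final answer: 8.438 V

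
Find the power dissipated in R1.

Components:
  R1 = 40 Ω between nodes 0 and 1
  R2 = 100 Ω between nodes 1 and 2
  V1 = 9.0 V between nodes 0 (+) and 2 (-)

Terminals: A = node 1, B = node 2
Nodal analysis, taking node 2 as the 0 V reference.
Source V1 fixes V_0 = 9 V.
KCL at each unknown node (sum of currents leaving = 0; resistances in Ω):
  Node 1: (V_1 - 9)/40 + (V_1 - 0)/100 = 0
Collecting terms: 0.035 × V_1 = 0.225  =>  V_1 = 6.429 V
I_R1 = (V_0 - V_1)/R1 = (9 - 6.429)/40 = 0.06429 A
P_R1 = I_R1² × R1 = (0.06429)² × 40 = 0.1653 W

Final answer: 0.1653 W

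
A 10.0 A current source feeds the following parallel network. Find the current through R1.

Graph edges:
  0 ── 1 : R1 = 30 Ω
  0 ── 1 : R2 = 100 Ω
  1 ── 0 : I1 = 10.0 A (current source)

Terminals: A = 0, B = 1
All resistors sit directly between nodes 0 and 1, so they are in parallel and share one voltage V; the full source current 10 A splits among them.
1/R_par = 1/30 + 1/100 = 0.04333 S  =>  R_par = 23.08 Ω
V = I × R_par = 10 × 23.08 = 230.8 V
I_R1 = V/R1 = 230.8/30 = 7.692 A

Final answer: 7.692 A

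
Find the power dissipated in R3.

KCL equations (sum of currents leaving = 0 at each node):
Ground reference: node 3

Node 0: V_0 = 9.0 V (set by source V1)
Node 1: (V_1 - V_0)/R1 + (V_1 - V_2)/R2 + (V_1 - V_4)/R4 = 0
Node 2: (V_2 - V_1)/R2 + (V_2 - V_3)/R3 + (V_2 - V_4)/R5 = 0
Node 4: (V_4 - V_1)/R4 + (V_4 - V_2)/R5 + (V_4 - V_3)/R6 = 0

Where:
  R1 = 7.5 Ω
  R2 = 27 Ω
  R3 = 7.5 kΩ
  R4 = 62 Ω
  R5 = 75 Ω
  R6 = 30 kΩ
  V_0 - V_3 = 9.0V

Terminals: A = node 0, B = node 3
Nodal analysis, taking node 3 as the 0 V reference.
Source V1 fixes V_0 = 9 V.
KCL at each unknown node (sum of currents leaving = 0; resistances in Ω):
  Node 1: (V_1 - 9)/7.5 + (V_1 - V_2)/27 + (V_1 - V_4)/62 = 0
  Node 2: (V_2 - V_1)/27 + (V_2 - 0)/7500 + (V_2 - V_4)/75 = 0
  Node 4: (V_4 - V_1)/62 + (V_4 - V_2)/75 + (V_4 - 0)/30000 = 0
Collecting terms (coefficients in siemens):
  0.1865·V_1 - 0.03704·V_2 - 0.01613·V_4 = 1.2
  0.0505·V_2 - 0.03704·V_1 - 0.01333·V_4 = 0
  0.0295·V_4 - 0.01613·V_1 - 0.01333·V_2 = 0
Solving these 3 simultaneous equations (Gaussian elimination) gives:
  V_1 = 8.989 V, V_2 = 8.959 V, V_4 = 8.965 V
I_R3 = (V_2 - V_3)/R3 = (8.959 - 0)/7500 = 0.001195 A
P_R3 = I_R3² × R3 = (0.001195)² × 7500 = 0.0107 W

Final answer: 0.0107 W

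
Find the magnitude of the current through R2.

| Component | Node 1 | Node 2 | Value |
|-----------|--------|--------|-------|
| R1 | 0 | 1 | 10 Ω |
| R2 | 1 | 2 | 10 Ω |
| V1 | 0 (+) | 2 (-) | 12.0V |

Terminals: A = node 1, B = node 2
Nodal analysis, taking node 2 as the 0 V reference.
Source V1 fixes V_0 = 12 V.
KCL at each unknown node (sum of currents leaving = 0; resistances in Ω):
  Node 1: (V_1 - 12)/10 + (V_1 - 0)/10 = 0
Collecting terms: 0.2 × V_1 = 1.2  =>  V_1 = 6 V
I_R2 = (V_1 - V_2)/R2 = (6 - 0)/10 = 0.6 A
|I_R2| = 0.6 A

Final answer: |I_R2| = 0.6 A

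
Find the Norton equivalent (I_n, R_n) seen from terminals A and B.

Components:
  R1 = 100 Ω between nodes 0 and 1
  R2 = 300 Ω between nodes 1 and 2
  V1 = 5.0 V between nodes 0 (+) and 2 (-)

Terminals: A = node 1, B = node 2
Find the Thévenin equivalent first; then I_n = V_th/R_th and R_n = R_th.
Step 1 — V_th is the open-circuit voltage V_A - V_B (nothing connected across the terminals).
Nodal analysis, taking node 2 as the 0 V reference.
Source V1 fixes V_0 = 5 V.
KCL at each unknown node (sum of currents leaving = 0; resistances in Ω):
  Node 1: (V_1 - 5)/100 + (V_1 - 0)/300 = 0
Collecting terms: 0.01333 × V_1 = 0.05  =>  V_1 = 3.75 V
V_th = V_1 - V_2 = 3.75 - 0 = 3.75 V
Step 2 — R_th: zero the source — replace V1 by a short circuit (node 2 merges into node 0) — and find the resistance seen between A (node 1) and B (node 0).
Reduce the network between node 1 (A) and node 0 (B) by series/parallel combination:
  Rp1 = R1 ‖ R2 (parallel, both between nodes 0 and 1) = 1/(1/100 + 1/300) = 75 Ω
R_th = 75 Ω
I_n = V_th/R_th = 3.75/75 = 0.05 A, and R_n = R_th = 75 Ω

Final answer: I_n = 0.05 A, R_n = 75 Ω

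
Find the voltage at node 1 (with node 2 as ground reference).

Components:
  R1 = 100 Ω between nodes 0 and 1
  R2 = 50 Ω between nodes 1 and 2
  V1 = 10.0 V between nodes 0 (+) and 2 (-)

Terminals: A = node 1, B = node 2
Nodal analysis, taking node 2 as the 0 V reference.
Source V1 fixes V_0 = 10 V.
KCL at each unknown node (sum of currents leaving = 0; resistances in Ω):
  Node 1: (V_1 - 10)/100 + (V_1 - 0)/50 = 0
Collecting terms: 0.03 × V_1 = 0.1  =>  V_1 = 3.333 V
The requested potential is V_1 = 3.333 V.

Final answer: V_1 = 3.333 V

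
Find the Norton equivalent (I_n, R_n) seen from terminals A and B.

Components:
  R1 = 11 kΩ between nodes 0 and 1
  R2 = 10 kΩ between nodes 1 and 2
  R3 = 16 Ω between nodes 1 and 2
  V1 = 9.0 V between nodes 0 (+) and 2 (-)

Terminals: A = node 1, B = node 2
Find the Thévenin equivalent first; then I_n = V_th/R_th and R_n = R_th.
Step 1 — V_th is the open-circuit voltage V_A - V_B (nothing connected across the terminals).
Nodal analysis, taking node 2 as the 0 V reference.
Source V1 fixes V_0 = 9 V.
KCL at each unknown node (sum of currents leaving = 0; resistances in Ω):
  Node 1: (V_1 - 9)/11000 + (V_1 - 0)/10000 + (V_1 - 0)/16 = 0
Collecting terms: 0.06269 × V_1 = 0.0008182  =>  V_1 = 0.01305 V
V_th = V_1 - V_2 = 0.01305 - 0 = 0.01305 V
Step 2 — R_th: zero the source — replace V1 by a short circuit (node 2 merges into node 0) — and find the resistance seen between A (node 1) and B (node 0).
Reduce the network between node 1 (A) and node 0 (B) by series/parallel combination:
  Rp1 = R1 ‖ R2 ‖ R3 (parallel, all between nodes 0 and 1) = 1/(1/11000 + 1/10000 + 1/16) = 15.95 Ω
R_th = 15.95 Ω
I_n = V_th/R_th = 0.01305/15.95 = 0.0008182 A, and R_n = R_th = 15.95 Ω

Final answer: I_n = 0.0008182 A, R_n = 15.95 Ω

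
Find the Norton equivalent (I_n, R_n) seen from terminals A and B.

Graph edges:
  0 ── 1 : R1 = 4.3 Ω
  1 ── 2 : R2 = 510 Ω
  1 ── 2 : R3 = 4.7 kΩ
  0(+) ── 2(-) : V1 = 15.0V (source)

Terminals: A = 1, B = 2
Find the Thévenin equivalent first; then I_n = V_th/R_th and R_n = R_th.
Step 1 — V_th is the open-circuit voltage V_A - V_B (nothing connected across the terminals).
Nodal analysis, taking node 2 as the 0 V reference.
Source V1 fixes V_0 = 15 V.
KCL at each unknown node (sum of currents leaving = 0; resistances in Ω):
  Node 1: (V_1 - 15)/4.3 + (V_1 - 0)/510 + (V_1 - 0)/4700 = 0
Collecting terms: 0.2347 × V_1 = 3.488  =>  V_1 = 14.86 V
V_th = V_1 - V_2 = 14.86 - 0 = 14.86 V
Step 2 — R_th: zero the source — replace V1 by a short circuit (node 2 merges into node 0) — and find the resistance seen between A (node 1) and B (node 0).
Reduce the network between node 1 (A) and node 0 (B) by series/parallel combination:
  Rp1 = R1 ‖ R2 ‖ R3 (parallel, all between nodes 0 and 1) = 1/(1/4.3 + 1/510 + 1/4700) = 4.26 Ω
R_th = 4.26 Ω
I_n = V_th/R_th = 14.86/4.26 = 3.488 A, and R_n = R_th = 4.26 Ω

Final answer: I_n = 3.488 A, R_n = 4.26 Ω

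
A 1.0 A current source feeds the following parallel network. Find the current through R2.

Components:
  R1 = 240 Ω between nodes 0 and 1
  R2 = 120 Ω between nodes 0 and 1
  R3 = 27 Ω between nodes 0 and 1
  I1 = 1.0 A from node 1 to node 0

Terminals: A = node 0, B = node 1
All resistors sit directly between nodes 0 and 1, so they are in parallel and share one voltage V; the full source current 1 A splits among them.
1/R_par = 1/240 + 1/120 + 1/27 = 0.04954 S  =>  R_par = 20.19 Ω
V = I × R_par = 1 × 20.19 = 20.19 V
I_R2 = V/R2 = 20.19/120 = 0.1682 A

Final answer: 0.1682 A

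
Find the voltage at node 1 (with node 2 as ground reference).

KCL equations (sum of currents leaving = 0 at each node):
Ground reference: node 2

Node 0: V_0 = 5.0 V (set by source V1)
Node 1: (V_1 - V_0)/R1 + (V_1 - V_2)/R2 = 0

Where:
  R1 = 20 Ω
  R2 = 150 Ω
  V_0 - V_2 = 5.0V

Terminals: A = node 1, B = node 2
Nodal analysis, taking node 2 as the 0 V reference.
Source V1 fixes V_0 = 5 V.
KCL at each unknown node (sum of currents leaving = 0; resistances in Ω):
  Node 1: (V_1 - 5)/20 + (V_1 - 0)/150 = 0
Collecting terms: 0.05667 × V_1 = 0.25  =>  V_1 = 4.412 V
The requested potential is V_1 = 4.412 V.

Final answer: V_1 = 4.412 V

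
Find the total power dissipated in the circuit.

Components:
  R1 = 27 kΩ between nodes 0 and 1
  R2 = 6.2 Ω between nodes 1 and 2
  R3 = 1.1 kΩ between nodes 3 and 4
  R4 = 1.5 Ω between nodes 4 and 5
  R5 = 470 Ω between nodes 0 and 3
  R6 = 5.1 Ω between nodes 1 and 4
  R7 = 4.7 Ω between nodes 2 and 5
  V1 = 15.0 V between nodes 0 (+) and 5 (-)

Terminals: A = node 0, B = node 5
Nodal analysis, taking node 5 as the 0 V reference.
Source V1 fixes V_0 = 15 V.
KCL at each unknown node (sum of currents leaving = 0; resistances in Ω):
  Node 1: (V_1 - 15)/27000 + (V_1 - V_2)/6.2 + (V_1 - V_4)/5.1 = 0
  Node 2: (V_2 - V_1)/6.2 + (V_2 - 0)/4.7 = 0
  Node 3: (V_3 - V_4)/1100 + (V_3 - 15)/470 = 0
  Node 4: (V_4 - V_3)/1100 + (V_4 - 0)/1.5 + (V_4 - V_1)/5.1 = 0
Collecting terms (coefficients in siemens):
  0.3574·V_1 - 0.1613·V_2 - 0.1961·V_4 = 0.0005556
  0.3741·V_2 - 0.1613·V_1 = 0
  0.003037·V_3 - 0.0009091·V_4 = 0.03191
  0.8637·V_4 - 0.1961·V_1 - 0.0009091·V_3 = 0
Solving these 4 simultaneous equations (Gaussian elimination) gives:
  V_1 = 0.0112 V, V_2 = 0.004829 V, V_3 = 10.51 V, V_4 = 0.01361 V
Power in each resistor, P = (ΔV)²/R:
  P_R1 = (15 - 0.0112)²/27000 = 0.008321 W
  P_R2 = (0.0112 - 0.004829)²/6.2 = 0.000006546 W
  P_R3 = (10.51 - 0.01361)²/1100 = 0.1002 W
  P_R4 = (0.01361 - 0)²/1.5 = 0.0001235 W
  P_R5 = (15 - 10.51)²/470 = 0.04282 W
  P_R6 = (0.0112 - 0.01361)²/5.1 = 0.000001138 W
  P_R7 = (0.004829 - 0)²/4.7 = 0.000004963 W
P_total = P_R1 + P_R2 + P_R3 + P_R4 + P_R5 + P_R6 + P_R7 = 0.1515 W

Final answer: 0.1515 W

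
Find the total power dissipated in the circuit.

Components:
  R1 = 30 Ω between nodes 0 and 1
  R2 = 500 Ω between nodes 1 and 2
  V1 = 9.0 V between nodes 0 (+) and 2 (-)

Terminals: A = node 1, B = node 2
Nodal analysis, taking node 2 as the 0 V reference.
Source V1 fixes V_0 = 9 V.
KCL at each unknown node (sum of currents leaving = 0; resistances in Ω):
  Node 1: (V_1 - 9)/30 + (V_1 - 0)/500 = 0
Collecting terms: 0.03533 × V_1 = 0.3  =>  V_1 = 8.491 V
Power in each resistor, P = (ΔV)²/R:
  P_R1 = (9 - 8.491)²/30 = 0.008651 W
  P_R2 = (8.491 - 0)²/500 = 0.1442 W
P_total = P_R1 + P_R2 = 0.1528 W

Final answer: 0.1528 W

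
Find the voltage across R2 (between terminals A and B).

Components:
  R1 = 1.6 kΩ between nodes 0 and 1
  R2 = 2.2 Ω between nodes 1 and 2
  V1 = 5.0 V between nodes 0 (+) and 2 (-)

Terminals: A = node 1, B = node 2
R1 and R2 are in series across V1 (node 0 → node 1 → node 2), and the output A–B is taken across R2, so this is a voltage divider.
Series current: I = V1/(R1 + R2) = 5/(1600 + 2.2) = 5/1602 = 0.003121 A
V_R2 = I × R2 = V1 × R2/(R1 + R2) = 5 × 2.2/1602 = 0.006866 V

Final answer: 0.006866 V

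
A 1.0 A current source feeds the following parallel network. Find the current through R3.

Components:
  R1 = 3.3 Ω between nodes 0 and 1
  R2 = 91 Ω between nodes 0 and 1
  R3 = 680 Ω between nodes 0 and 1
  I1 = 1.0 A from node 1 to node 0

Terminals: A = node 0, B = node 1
All resistors sit directly between nodes 0 and 1, so they are in parallel and share one voltage V; the full source current 1 A splits among them.
1/R_par = 1/3.3 + 1/91 + 1/680 = 0.3155 S  =>  R_par = 3.17 Ω
V = I × R_par = 1 × 3.17 = 3.17 V
I_R3 = V/R3 = 3.17/680 = 0.004661 A

Final answer: 0.004661 A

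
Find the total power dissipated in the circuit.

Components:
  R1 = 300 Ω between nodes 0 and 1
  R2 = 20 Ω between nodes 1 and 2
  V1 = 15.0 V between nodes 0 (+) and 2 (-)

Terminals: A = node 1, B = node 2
Nodal analysis, taking node 2 as the 0 V reference.
Source V1 fixes V_0 = 15 V.
KCL at each unknown node (sum of currents leaving = 0; resistances in Ω):
  Node 1: (V_1 - 15)/300 + (V_1 - 0)/20 = 0
Collecting terms: 0.05333 × V_1 = 0.05  =>  V_1 = 0.9375 V
Power in each resistor, P = (ΔV)²/R:
  P_R1 = (15 - 0.9375)²/300 = 0.6592 W
  P_R2 = (0.9375 - 0)²/20 = 0.04395 W
P_total = P_R1 + P_R2 = 0.7031 W

Final answer: 0.7031 W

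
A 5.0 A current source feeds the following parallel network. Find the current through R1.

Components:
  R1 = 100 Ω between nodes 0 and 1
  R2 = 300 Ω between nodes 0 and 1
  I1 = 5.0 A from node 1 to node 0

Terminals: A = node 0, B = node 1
All resistors sit directly between nodes 0 and 1, so they are in parallel and share one voltage V; the full source current 5 A splits among them.
1/R_par = 1/100 + 1/300 = 0.01333 S  =>  R_par = 75 Ω
V = I × R_par = 5 × 75 = 375 V
I_R1 = V/R1 = 375/100 = 3.75 A

Final answer: 3.75 A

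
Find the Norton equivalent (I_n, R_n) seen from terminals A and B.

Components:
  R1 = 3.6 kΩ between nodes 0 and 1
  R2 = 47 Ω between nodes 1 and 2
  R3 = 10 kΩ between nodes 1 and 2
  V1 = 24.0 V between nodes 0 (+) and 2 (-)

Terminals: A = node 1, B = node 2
Find the Thévenin equivalent first; then I_n = V_th/R_th and R_n = R_th.
Step 1 — V_th is the open-circuit voltage V_A - V_B (nothing connected across the terminals).
Nodal analysis, taking node 2 as the 0 V reference.
Source V1 fixes V_0 = 24 V.
KCL at each unknown node (sum of currents leaving = 0; resistances in Ω):
  Node 1: (V_1 - 24)/3600 + (V_1 - 0)/47 + (V_1 - 0)/10000 = 0
Collecting terms: 0.02165 × V_1 = 0.006667  =>  V_1 = 0.3079 V
V_th = V_1 - V_2 = 0.3079 - 0 = 0.3079 V
Step 2 — R_th: zero the source — replace V1 by a short circuit (node 2 merges into node 0) — and find the resistance seen between A (node 1) and B (node 0).
Reduce the network between node 1 (A) and node 0 (B) by series/parallel combination:
  Rp1 = R1 ‖ R2 ‖ R3 (parallel, all between nodes 0 and 1) = 1/(1/3600 + 1/47 + 1/10000) = 46.18 Ω
R_th = 46.18 Ω
I_n = V_th/R_th = 0.3079/46.18 = 0.006667 A, and R_n = R_th = 46.18 Ω

Final answer: I_n = 0.006667 A, R_n = 46.18 Ω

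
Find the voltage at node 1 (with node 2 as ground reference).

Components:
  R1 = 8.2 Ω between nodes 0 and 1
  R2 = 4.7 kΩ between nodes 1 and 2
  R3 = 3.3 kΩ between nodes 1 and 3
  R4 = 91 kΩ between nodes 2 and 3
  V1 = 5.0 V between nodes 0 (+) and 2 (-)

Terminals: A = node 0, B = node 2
Nodal analysis, taking node 2 as the 0 V reference.
Source V1 fixes V_0 = 5 V.
KCL at each unknown node (sum of currents leaving = 0; resistances in Ω):
  Node 1: (V_1 - 5)/8.2 + (V_1 - 0)/4700 + (V_1 - V_3)/3300 = 0
  Node 3: (V_3 - V_1)/3300 + (V_3 - 0)/91000 = 0
Collecting terms (coefficients in siemens):
  0.1225·V_1 - 0.000303·V_3 = 0.6098
  0.000314·V_3 - 0.000303·V_1 = 0
Determinant D = (0.1225)(0.000314) - (-0.000303)(-0.000303) = 0.00003837
V_1 = [(0.6098)(0.000314) - (-0.000303)(0)]/D = 4.991 V
V_3 = [(0.1225)(0) - (0.6098)(-0.000303)]/D = 4.816 V
The requested potential is V_1 = 4.991 V.

Final answer: V_1 = 4.991 V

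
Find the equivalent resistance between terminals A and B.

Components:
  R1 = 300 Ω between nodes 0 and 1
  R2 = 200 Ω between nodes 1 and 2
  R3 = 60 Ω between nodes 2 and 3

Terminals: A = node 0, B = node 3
Reduce the network between node 0 (A) and node 3 (B) by series/parallel combination:
  Rs1 = R1 + R2 (series, joined only at node 1) = 300 + 200 = 500 Ω
  Rs2 = R3 + Rs1 (series, joined only at node 2) = 60 + 500 = 560 Ω
R_eq = 560 Ω

Final answer: 560 Ω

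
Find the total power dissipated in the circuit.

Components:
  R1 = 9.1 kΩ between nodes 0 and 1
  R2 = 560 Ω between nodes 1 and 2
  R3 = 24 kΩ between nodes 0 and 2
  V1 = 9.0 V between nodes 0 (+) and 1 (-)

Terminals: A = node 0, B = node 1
Nodal analysis, taking node 1 as the 0 V reference.
Source V1 fixes V_0 = 9 V.
KCL at each unknown node (sum of currents leaving = 0; resistances in Ω):
  Node 2: (V_2 - 0)/560 + (V_2 - 9)/24000 = 0
Collecting terms: 0.001827 × V_2 = 0.000375  =>  V_2 = 0.2052 V
Power in each resistor, P = (ΔV)²/R:
  P_R1 = (9 - 0)²/9100 = 0.008901 W
  P_R2 = (0 - 0.2052)²/560 = 0.0000752 W
  P_R3 = (9 - 0.2052)²/24000 = 0.003223 W
P_total = P_R1 + P_R2 + P_R3 = 0.0122 W

Final answer: 0.0122 W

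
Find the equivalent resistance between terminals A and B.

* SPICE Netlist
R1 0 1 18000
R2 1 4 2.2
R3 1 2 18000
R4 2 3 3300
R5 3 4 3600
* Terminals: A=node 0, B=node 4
Reduce the network between node 0 (A) and node 4 (B) by series/parallel combination:
  Rs1 = R3 + R4 (series, joined only at node 2) = 18000 + 3300 = 21300 Ω
  Rs2 = R5 + Rs1 (series, joined only at node 3) = 3600 + 21300 = 24900 Ω
  Rp1 = R2 ‖ Rs2 (parallel, both between nodes 1 and 4) = 1/(1/2.2 + 1/24900) = 2.2 Ω
  Rs3 = R1 + Rp1 (series, joined only at node 1) = 18000 + 2.2 = 18000 Ω
R_eq = 18 kΩ

Final answer: 18 kΩ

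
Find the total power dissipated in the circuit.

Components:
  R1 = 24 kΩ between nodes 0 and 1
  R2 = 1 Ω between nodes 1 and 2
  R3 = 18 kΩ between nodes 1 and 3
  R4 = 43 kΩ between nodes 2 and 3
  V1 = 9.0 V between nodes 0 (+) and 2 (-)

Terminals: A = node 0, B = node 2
Nodal analysis, taking node 2 as the 0 V reference.
Source V1 fixes V_0 = 9 V.
KCL at each unknown node (sum of currents leaving = 0; resistances in Ω):
  Node 1: (V_1 - 9)/24000 + (V_1 - 0)/1 + (V_1 - V_3)/18000 = 0
  Node 3: (V_3 - V_1)/18000 + (V_3 - 0)/43000 = 0
Collecting terms (coefficients in siemens):
  1·V_1 - 0.00005556·V_3 = 0.000375
  0.00007881·V_3 - 0.00005556·V_1 = 0
Determinant D = (1)(0.00007881) - (-0.00005556)(-0.00005556) = 0.00007882
V_1 = [(0.000375)(0.00007881) - (-0.00005556)(0)]/D = 0.000375 V
V_3 = [(1)(0) - (0.000375)(-0.00005556)]/D = 0.0002643 V
Power in each resistor, P = (ΔV)²/R:
  P_R1 = (9 - 0.000375)²/24000 = 0.003375 W
  P_R2 = (0.000375 - 0)²/1 = 0.0000001406 W
  P_R3 = (0.000375 - 0.0002643)²/18000 = 0.0000000000006802 W
  P_R4 = (0 - 0.0002643)²/43000 = 0.000000000001625 W
P_total = P_R1 + P_R2 + P_R3 + P_R4 = 0.003375 W

Final answer: 0.003375 W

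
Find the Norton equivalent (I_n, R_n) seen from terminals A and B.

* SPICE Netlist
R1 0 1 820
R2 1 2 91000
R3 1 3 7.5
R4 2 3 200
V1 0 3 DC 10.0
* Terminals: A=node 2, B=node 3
Find the Thévenin equivalent first; then I_n = V_th/R_th and R_n = R_th.
Step 1 — V_th is the open-circuit voltage V_A - V_B (nothing connected across the terminals).
Nodal analysis, taking node 3 as the 0 V reference.
Source V1 fixes V_0 = 10 V.
KCL at each unknown node (sum of currents leaving = 0; resistances in Ω):
  Node 1: (V_1 - 10)/820 + (V_1 - V_2)/91000 + (V_1 - 0)/7.5 = 0
  Node 2: (V_2 - V_1)/91000 + (V_2 - 0)/200 = 0
Collecting terms (coefficients in siemens):
  0.1346·V_1 - 0.00001099·V_2 = 0.0122
  0.005011·V_2 - 0.00001099·V_1 = 0
Determinant D = (0.1346)(0.005011) - (-0.00001099)(-0.00001099) = 0.0006743
V_1 = [(0.0122)(0.005011) - (-0.00001099)(0)]/D = 0.09063 V
V_2 = [(0.1346)(0) - (0.0122)(-0.00001099)]/D = 0.0001987 V
V_th = V_2 - V_3 = 0.0001987 - 0 = 0.0001987 V
Step 2 — R_th: zero the source — replace V1 by a short circuit (node 3 merges into node 0) — and find the resistance seen between A (node 2) and B (node 0).
Reduce the network between node 2 (A) and node 0 (B) by series/parallel combination:
  Rp1 = R1 ‖ R3 (parallel, both between nodes 0 and 1) = 1/(1/820 + 1/7.5) = 7.432 Ω
  Rs1 = R2 + Rp1 (series, joined only at node 1) = 91000 + 7.432 = 91010 Ω
  Rp2 = R4 ‖ Rs1 (parallel, both between nodes 0 and 2) = 1/(1/200 + 1/91010) = 199.6 Ω
R_th = 199.6 Ω
I_n = V_th/R_th = 0.0001987/199.6 = 0.0000009959 A, and R_n = R_th = 199.6 Ω

Final answer: I_n = 9.959e-07 A, R_n = 199.6 Ω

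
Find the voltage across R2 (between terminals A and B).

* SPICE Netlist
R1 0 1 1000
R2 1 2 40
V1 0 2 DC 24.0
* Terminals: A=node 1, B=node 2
R1 and R2 are in series across V1 (node 0 → node 1 → node 2), and the output A–B is taken across R2, so this is a voltage divider.
Series current: I = V1/(R1 + R2) = 24/(1000 + 40) = 24/1040 = 0.02308 A
V_R2 = I × R2 = V1 × R2/(R1 + R2) = 24 × 40/1040 = 0.9231 V

Final answer: 0.9231 V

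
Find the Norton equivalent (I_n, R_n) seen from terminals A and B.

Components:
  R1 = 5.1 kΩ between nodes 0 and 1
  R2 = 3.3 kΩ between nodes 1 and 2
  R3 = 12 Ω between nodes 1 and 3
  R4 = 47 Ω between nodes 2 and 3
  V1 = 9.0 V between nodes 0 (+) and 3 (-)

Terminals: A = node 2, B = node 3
Find the Thévenin equivalent first; then I_n = V_th/R_th and R_n = R_th.
Step 1 — V_th is the open-circuit voltage V_A - V_B (nothing connected across the terminals).
Nodal analysis, taking node 3 as the 0 V reference.
Source V1 fixes V_0 = 9 V.
KCL at each unknown node (sum of currents leaving = 0; resistances in Ω):
  Node 1: (V_1 - 9)/5100 + (V_1 - V_2)/3300 + (V_1 - 0)/12 = 0
  Node 2: (V_2 - V_1)/3300 + (V_2 - 0)/47 = 0
Collecting terms (coefficients in siemens):
  0.08383·V_1 - 0.000303·V_2 = 0.001765
  0.02158·V_2 - 0.000303·V_1 = 0
Determinant D = (0.08383)(0.02158) - (-0.000303)(-0.000303) = 0.001809
V_1 = [(0.001765)(0.02158) - (-0.000303)(0)]/D = 0.02105 V
V_2 = [(0.08383)(0) - (0.001765)(-0.000303)]/D = 0.0002956 V
V_th = V_2 - V_3 = 0.0002956 - 0 = 0.0002956 V
Step 2 — R_th: zero the source — replace V1 by a short circuit (node 3 merges into node 0) — and find the resistance seen between A (node 2) and B (node 0).
Reduce the network between node 2 (A) and node 0 (B) by series/parallel combination:
  Rp1 = R1 ‖ R3 (parallel, both between nodes 0 and 1) = 1/(1/5100 + 1/12) = 11.97 Ω
  Rs1 = R2 + Rp1 (series, joined only at node 1) = 3300 + 11.97 = 3312 Ω
  Rp2 = R4 ‖ Rs1 (parallel, both between nodes 0 and 2) = 1/(1/47 + 1/3312) = 46.34 Ω
R_th = 46.34 Ω
I_n = V_th/R_th = 0.0002956/46.34 = 0.000006379 A, and R_n = R_th = 46.34 Ω

Final answer: I_n = 6.379e-06 A, R_n = 46.34 Ω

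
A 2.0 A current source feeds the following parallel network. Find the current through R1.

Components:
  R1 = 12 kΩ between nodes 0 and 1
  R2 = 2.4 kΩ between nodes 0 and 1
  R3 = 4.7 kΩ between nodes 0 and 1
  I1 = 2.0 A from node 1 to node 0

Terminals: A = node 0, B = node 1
All resistors sit directly between nodes 0 and 1, so they are in parallel and share one voltage V; the full source current 2 A splits among them.
1/R_par = 1/12000 + 1/2400 + 1/4700 = 0.0007128 S  =>  R_par = 1403 Ω
V = I × R_par = 2 × 1403 = 2806 V
I_R1 = V/R1 = 2806/12000 = 0.2338 A

Final answer: 0.2338 A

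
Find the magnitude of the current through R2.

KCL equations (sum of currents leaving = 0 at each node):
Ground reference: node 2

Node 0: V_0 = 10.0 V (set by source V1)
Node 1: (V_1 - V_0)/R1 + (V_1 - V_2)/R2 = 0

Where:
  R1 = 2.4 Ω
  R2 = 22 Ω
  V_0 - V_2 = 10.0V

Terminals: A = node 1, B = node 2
Nodal analysis, taking node 2 as the 0 V reference.
Source V1 fixes V_0 = 10 V.
KCL at each unknown node (sum of currents leaving = 0; resistances in Ω):
  Node 1: (V_1 - 10)/2.4 + (V_1 - 0)/22 = 0
Collecting terms: 0.4621 × V_1 = 4.167  =>  V_1 = 9.016 V
I_R2 = (V_1 - V_2)/R2 = (9.016 - 0)/22 = 0.4098 A
|I_R2| = 0.4098 A

Final answer: |I_R2| = 0.4098 A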